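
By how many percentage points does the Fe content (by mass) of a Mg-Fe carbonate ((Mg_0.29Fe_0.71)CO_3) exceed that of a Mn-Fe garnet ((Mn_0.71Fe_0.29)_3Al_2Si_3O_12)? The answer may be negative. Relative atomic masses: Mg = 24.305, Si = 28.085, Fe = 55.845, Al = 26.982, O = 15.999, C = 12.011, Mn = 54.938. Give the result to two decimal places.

First mineral: 39.650 g Fe in 106.706 g formula = 37.16 wt% Fe.
Second mineral: 48.585 g Fe in 495.810 g formula = 9.80 wt% Fe.
37.16% − 9.80% gives a difference of 27.36 percentage points.

27.36 percentage points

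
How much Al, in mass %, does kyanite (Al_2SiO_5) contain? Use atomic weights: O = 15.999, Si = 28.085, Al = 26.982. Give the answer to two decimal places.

M(Al_2SiO_5) = 162.044 g/mol.
Al contributes 2 × 26.982 = 53.964 g per mole.
53.964/162.044 = 0.3330 → 33.30%.

33.30 mass %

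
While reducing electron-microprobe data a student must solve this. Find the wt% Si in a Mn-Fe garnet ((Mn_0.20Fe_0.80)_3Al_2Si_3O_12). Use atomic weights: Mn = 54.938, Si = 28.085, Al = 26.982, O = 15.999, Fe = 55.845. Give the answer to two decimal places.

Molar mass of (Mn_0.20Fe_0.80)_3Al_2Si_3O_12: 0.60·54.938 + 2.40·55.845 + 2·26.982 + 3·28.085 + 12·15.999 = 497.198 g/mol.
Mass of Si per formula unit: 3 × 28.085 = 84.255 g.
Weight fraction Si = 84.255 / 497.198 = 0.1695.

16.95 mass %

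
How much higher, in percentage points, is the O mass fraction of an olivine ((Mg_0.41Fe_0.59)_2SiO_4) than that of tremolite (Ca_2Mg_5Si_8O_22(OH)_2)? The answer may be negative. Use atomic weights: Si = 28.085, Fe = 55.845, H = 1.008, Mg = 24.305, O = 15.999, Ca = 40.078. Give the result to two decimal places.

-11.30 percentage points

First mineral: 63.996 g O in 177.908 g formula = 35.97 wt% O.
Second mineral: 383.976 g O in 812.353 g formula = 47.27 wt% O.
35.97% − 47.27% gives a difference of -11.30 percentage points.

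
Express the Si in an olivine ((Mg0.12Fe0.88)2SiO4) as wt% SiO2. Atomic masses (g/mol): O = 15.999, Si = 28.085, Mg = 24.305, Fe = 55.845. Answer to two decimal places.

Formula mass = 196.201 g/mol.
1 Si → 1.0000 mol SiO2 per formula unit; M(SiO2) = 60.083, so SiO2 mass = 60.083 g.
60.083/196.201 × 100 = 30.62 wt%.

30.62 wt%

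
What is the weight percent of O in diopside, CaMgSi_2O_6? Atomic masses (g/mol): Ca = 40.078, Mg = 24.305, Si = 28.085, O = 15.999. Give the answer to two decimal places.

Formula mass = 1×40.078 + 1×24.305 + 2×28.085 + 6×15.999 = 216.547 g/mol, of which 95.994 g is O.
So O makes up 95.994/216.547 = 0.4433 of the mass, i.e. 44.33%.

44.33 mass %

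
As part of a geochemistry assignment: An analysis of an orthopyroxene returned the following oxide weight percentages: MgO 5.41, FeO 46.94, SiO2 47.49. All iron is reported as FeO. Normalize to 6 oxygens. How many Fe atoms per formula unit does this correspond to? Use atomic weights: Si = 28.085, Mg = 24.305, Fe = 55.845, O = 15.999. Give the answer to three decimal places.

5.41 wt% MgO ÷ 40.304 g/mol = 0.13423 mol, giving 0.13423 Mg and 0.13423 O.
46.94 wt% FeO ÷ 71.844 g/mol = 0.65336 mol, giving 0.65336 Fe and 0.65336 O.
47.49 wt% SiO2 ÷ 60.083 g/mol = 0.79041 mol, giving 0.79041 Si and 1.58082 O.
Oxygen sums to 2.36841; scaling by 6/2.36841 = 2.53335 puts the formula on 6 O.
Fe: 0.65336 × 2.53335 = 1.655 atoms per formula unit.

1.655 Fe apfu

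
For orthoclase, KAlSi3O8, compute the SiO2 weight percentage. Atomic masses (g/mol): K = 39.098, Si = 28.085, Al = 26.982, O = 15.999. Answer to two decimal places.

Molar mass of KAlSi3O8 = 1*39.098 + 1*26.982 + 3*28.085 + 8*15.999 = 278.327 g/mol.
Each formula unit contains 3 Si, equivalent to 3/1 = 3.0000 mol SiO2.
M(SiO2) = 1×28.085 + 2×15.999 = 60.083 g/mol.
Mass of SiO2 per formula unit = 3.0000 × 60.083 = 180.249 g.
SiO2 wt% = 180.249 / 278.327 × 100 = 64.76%.

64.76 wt%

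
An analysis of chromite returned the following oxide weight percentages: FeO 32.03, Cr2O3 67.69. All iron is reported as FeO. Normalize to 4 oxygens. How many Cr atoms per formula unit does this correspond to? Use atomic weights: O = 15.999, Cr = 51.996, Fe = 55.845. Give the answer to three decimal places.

32.03 wt% FeO ÷ 71.844 g/mol = 0.44583 mol, giving 0.44583 Fe and 0.44583 O.
67.69 wt% Cr2O3 ÷ 151.989 g/mol = 0.44536 mol, giving 0.89072 Cr and 1.33608 O.
Oxygen sums to 1.78191; scaling by 4/1.78191 = 2.24478 puts the formula on 4 O.
Cr: 0.89072 × 2.24478 = 1.999 atoms per formula unit.

1.999 Cr apfu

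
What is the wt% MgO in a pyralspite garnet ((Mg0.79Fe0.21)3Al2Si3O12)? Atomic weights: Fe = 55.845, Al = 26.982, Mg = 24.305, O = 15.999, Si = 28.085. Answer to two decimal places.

22.58 wt%

Molar mass of (Mg0.79Fe0.21)3Al2Si3O12 = 2.37×24.305 + 0.63×55.845 + 2×26.982 + 3×28.085 + 12×15.999 = 422.992 g/mol.
Each formula unit contains 2.37 Mg, equivalent to 2.37/1 = 2.3700 mol MgO.
M(MgO) = 1×24.305 + 1×15.999 = 40.304 g/mol.
Mass of MgO per formula unit = 2.3700 × 40.304 = 95.520 g.
MgO wt% = 95.520 / 422.992 × 100 = 22.58%.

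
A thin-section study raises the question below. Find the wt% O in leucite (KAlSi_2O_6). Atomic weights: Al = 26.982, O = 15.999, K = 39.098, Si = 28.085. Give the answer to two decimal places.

Molar mass of KAlSi_2O_6: 1*39.098 + 1*26.982 + 2*28.085 + 6*15.999 = 218.244 g/mol.
Mass of O per formula unit: 6 × 15.999 = 95.994 g.
Weight fraction O = 95.994 / 218.244 = 0.4398.

43.98 wt%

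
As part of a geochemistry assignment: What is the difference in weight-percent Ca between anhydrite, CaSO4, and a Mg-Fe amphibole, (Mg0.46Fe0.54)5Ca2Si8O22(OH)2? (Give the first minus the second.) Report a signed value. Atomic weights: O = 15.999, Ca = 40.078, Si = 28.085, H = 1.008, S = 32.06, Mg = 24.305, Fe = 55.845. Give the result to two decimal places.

20.51 percentage points

Ca in CaSO4: molar mass 136.134 g/mol; 1×40.078 = 40.078 g → 29.44 wt%.
Ca in (Mg0.46Fe0.54)5Ca2Si8O22(OH)2: molar mass 897.511 g/mol; 2×40.078 = 80.156 g → 8.93 wt%.
Difference = 29.44 − 8.93 = 20.51 percentage points.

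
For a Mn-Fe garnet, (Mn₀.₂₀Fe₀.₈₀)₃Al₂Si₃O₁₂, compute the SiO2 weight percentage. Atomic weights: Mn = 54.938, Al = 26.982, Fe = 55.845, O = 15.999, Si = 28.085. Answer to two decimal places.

36.25 wt%

Formula mass = 497.198 g/mol.
3 Si → 3.0000 mol SiO2 per formula unit; M(SiO2) = 60.083, so SiO2 mass = 180.249 g.
180.249/497.198 × 100 = 36.25 wt%.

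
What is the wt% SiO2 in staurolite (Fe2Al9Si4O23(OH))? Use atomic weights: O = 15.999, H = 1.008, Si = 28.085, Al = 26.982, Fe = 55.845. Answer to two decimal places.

M(Fe2Al9Si4O23(OH)) = 851.852 g/mol; M(SiO2) = 60.083 g/mol.
Moles SiO2 per formula unit = 4 Si ÷ 1 = 4.0000.
SiO2 fraction = (4.0000 × 60.083) / 851.852 = 240.332/851.852 = 0.2821.

28.21 wt%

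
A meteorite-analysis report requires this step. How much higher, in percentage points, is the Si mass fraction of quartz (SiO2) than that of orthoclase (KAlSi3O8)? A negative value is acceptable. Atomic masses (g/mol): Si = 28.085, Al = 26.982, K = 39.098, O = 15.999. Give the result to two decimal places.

16.47 percentage points

First mineral: 28.085 g Si in 60.083 g formula = 46.74 wt% Si.
Second mineral: 84.255 g Si in 278.327 g formula = 30.27 wt% Si.
46.74% − 30.27% gives a difference of 16.47 percentage points.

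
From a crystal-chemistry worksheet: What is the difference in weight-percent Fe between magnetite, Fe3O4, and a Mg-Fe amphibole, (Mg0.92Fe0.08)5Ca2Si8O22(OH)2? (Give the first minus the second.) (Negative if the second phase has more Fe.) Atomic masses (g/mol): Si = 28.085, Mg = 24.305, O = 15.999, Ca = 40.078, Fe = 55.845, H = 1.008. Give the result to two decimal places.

Fe in Fe3O4: molar mass 231.531 g/mol; 3×55.845 = 167.535 g → 72.36 wt%.
Fe in (Mg0.92Fe0.08)5Ca2Si8O22(OH)2: molar mass 824.969 g/mol; 0.40×55.845 = 22.338 g → 2.71 wt%.
Difference = 72.36 − 2.71 = 69.65 percentage points.

69.65 percentage points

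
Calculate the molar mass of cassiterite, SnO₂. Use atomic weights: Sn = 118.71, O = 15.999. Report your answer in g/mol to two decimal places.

Sn: 1 × 118.71 = 118.7100
O: 2 × 15.999 = 31.9980
Summing the contributions gives the formula mass.

150.71 g/mol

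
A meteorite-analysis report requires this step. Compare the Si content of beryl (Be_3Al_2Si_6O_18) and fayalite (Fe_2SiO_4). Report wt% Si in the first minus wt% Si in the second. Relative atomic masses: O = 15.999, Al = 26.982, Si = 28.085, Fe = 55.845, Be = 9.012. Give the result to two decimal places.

First mineral: 168.510 g Si in 537.492 g formula = 31.35 wt% Si.
Second mineral: 28.085 g Si in 203.771 g formula = 13.78 wt% Si.
31.35% − 13.78% gives a difference of 17.57 percentage points.

17.57 percentage points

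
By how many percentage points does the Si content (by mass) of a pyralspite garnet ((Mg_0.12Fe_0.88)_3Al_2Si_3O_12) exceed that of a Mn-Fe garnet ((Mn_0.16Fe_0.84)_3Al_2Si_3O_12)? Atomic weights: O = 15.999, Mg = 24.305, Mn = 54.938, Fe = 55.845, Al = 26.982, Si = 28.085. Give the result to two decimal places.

M((Mg_0.12Fe_0.88)_3Al_2Si_3O_12) = 486.388 g/mol, so wt% Si = 84.255/486.388 × 100 = 17.32%.
M((Mn_0.16Fe_0.84)_3Al_2Si_3O_12) = 497.307 g/mol, so wt% Si = 84.255/497.307 × 100 = 16.94%.
17.32 − 16.94 = 0.38 pp.

0.38 percentage points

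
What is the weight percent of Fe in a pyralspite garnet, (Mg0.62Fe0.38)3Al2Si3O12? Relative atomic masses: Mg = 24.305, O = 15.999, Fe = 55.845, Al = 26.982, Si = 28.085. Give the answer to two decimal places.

14.50 mass %

Molar mass of (Mg0.62Fe0.38)3Al2Si3O12: 1.86×24.305 + 1.14×55.845 + 2×26.982 + 3×28.085 + 12×15.999 = 439.078 g/mol.
Mass of Fe per formula unit: 1.14 × 55.845 = 63.663 g.
Weight fraction Fe = 63.663 / 439.078 = 0.1450.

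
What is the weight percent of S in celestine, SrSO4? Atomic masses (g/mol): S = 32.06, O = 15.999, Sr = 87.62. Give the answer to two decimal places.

17.45 wt%

Molar mass of SrSO4: 1×87.62 + 1×32.06 + 4×15.999 = 183.676 g/mol.
Mass of S per formula unit: 1 × 32.06 = 32.060 g.
Weight fraction S = 32.060 / 183.676 = 0.1745.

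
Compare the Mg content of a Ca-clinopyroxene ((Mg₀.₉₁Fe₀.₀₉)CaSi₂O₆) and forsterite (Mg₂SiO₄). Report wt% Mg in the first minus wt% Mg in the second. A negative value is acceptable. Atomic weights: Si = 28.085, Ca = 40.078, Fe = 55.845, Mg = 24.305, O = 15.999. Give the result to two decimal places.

Mg in (Mg₀.₉₁Fe₀.₀₉)CaSi₂O₆: molar mass 219.386 g/mol; 0.91×24.305 = 22.118 g → 10.08 wt%.
Mg in Mg₂SiO₄: molar mass 140.691 g/mol; 2×24.305 = 48.610 g → 34.55 wt%.
Difference = 10.08 − 34.55 = -24.47 percentage points.

-24.47 percentage points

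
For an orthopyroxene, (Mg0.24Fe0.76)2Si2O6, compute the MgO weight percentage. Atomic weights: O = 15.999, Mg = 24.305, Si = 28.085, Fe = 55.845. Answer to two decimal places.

M((Mg0.24Fe0.76)2Si2O6) = 248.715 g/mol; M(MgO) = 40.304 g/mol.
Moles MgO per formula unit = 0.48 Mg ÷ 1 = 0.4800.
MgO fraction = (0.4800 × 40.304) / 248.715 = 19.346/248.715 = 0.0778.

7.78 wt%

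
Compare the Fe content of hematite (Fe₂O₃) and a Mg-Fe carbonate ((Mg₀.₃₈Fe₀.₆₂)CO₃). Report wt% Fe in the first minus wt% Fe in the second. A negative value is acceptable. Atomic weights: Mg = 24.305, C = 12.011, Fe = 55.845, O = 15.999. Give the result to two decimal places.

36.61 percentage points

Fe in Fe₂O₃: molar mass 159.687 g/mol; 2×55.845 = 111.690 g → 69.94 wt%.
Fe in (Mg₀.₃₈Fe₀.₆₂)CO₃: molar mass 103.868 g/mol; 0.62×55.845 = 34.624 g → 33.33 wt%.
Difference = 69.94 − 33.33 = 36.61 percentage points.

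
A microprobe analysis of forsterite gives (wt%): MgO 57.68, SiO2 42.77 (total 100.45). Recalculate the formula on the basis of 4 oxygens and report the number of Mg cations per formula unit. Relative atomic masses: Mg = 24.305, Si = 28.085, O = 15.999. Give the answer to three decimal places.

2.005 Mg apfu

57.68 wt% MgO ÷ 40.304 g/mol = 1.43112 mol, giving 1.43112 Mg and 1.43112 O.
42.77 wt% SiO2 ÷ 60.083 g/mol = 0.71185 mol, giving 0.71185 Si and 1.42370 O.
Oxygen sums to 2.85482; scaling by 4/2.85482 = 1.40114 puts the formula on 4 O.
Mg: 1.43112 × 1.40114 = 2.005 atoms per formula unit.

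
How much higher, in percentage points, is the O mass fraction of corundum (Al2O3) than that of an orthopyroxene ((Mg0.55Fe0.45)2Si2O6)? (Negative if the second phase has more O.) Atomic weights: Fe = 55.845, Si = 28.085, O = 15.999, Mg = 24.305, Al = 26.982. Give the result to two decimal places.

5.18 percentage points

O in Al2O3: molar mass 101.961 g/mol; 3×15.999 = 47.997 g → 47.07 wt%.
O in (Mg0.55Fe0.45)2Si2O6: molar mass 229.160 g/mol; 6×15.999 = 95.994 g → 41.89 wt%.
Difference = 47.07 − 41.89 = 5.18 percentage points.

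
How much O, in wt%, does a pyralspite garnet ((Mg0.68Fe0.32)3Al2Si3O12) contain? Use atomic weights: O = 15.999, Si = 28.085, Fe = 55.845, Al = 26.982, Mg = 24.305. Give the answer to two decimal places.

M((Mg0.68Fe0.32)3Al2Si3O12) = 433.400 g/mol.
O contributes 12 × 15.999 = 191.988 g per mole.
191.988/433.400 = 0.4430 → 44.30%.

44.30 wt%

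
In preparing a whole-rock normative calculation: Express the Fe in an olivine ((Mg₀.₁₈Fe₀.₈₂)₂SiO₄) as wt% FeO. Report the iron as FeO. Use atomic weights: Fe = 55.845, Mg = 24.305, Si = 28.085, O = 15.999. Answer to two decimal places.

61.23 wt%

M((Mg₀.₁₈Fe₀.₈₂)₂SiO₄) = 192.417 g/mol; M(FeO) = 71.844 g/mol.
Moles FeO per formula unit = 1.64 Fe ÷ 1 = 1.6400.
FeO fraction = (1.6400 × 71.844) / 192.417 = 117.824/192.417 = 0.6123.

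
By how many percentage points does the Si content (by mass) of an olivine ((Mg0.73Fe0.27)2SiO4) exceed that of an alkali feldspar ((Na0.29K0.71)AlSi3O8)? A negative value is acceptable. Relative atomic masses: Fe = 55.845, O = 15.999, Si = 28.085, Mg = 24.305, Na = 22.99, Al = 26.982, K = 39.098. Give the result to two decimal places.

-12.98 percentage points

First mineral: 28.085 g Si in 157.723 g formula = 17.81 wt% Si.
Second mineral: 84.255 g Si in 273.656 g formula = 30.79 wt% Si.
17.81% − 30.79% gives a difference of -12.98 percentage points.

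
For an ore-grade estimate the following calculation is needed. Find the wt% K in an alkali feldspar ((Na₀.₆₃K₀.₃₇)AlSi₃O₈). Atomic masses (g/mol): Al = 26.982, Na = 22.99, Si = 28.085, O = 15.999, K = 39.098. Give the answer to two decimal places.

Molar mass of (Na₀.₆₃K₀.₃₇)AlSi₃O₈: 0.63·22.99 + 0.37·39.098 + 1·26.982 + 3·28.085 + 8·15.999 = 268.179 g/mol.
Mass of K per formula unit: 0.37 × 39.098 = 14.466 g.
Weight fraction K = 14.466 / 268.179 = 0.0539.

5.39 mass %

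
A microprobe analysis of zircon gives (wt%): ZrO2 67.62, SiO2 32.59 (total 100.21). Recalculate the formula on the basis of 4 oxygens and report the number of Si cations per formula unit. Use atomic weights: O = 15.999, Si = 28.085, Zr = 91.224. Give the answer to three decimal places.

0.994 Si apfu

67.62 wt% ZrO2 ÷ 123.222 g/mol = 0.54877 mol, giving 0.54877 Zr and 1.09754 O.
32.59 wt% SiO2 ÷ 60.083 g/mol = 0.54242 mol, giving 0.54242 Si and 1.08484 O.
Oxygen sums to 2.18238; scaling by 4/2.18238 = 1.83286 puts the formula on 4 O.
Si: 0.54242 × 1.83286 = 0.994 atoms per formula unit.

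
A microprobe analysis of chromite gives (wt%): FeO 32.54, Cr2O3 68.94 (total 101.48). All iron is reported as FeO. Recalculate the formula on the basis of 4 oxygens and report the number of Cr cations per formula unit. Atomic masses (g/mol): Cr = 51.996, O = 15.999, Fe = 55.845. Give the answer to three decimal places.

FeO (M=71.844): mol = 0.45293; Fe = 0.45293, O = 0.45293.
Cr2O3 (M=151.989): mol = 0.45359; Cr = 0.90718, O = 1.36077.
ΣO = 1.81370; factor = 4/ΣO = 2.20544.
Cr apfu = 0.90718 × 2.20544 = 2.001.

2.001 Cr apfu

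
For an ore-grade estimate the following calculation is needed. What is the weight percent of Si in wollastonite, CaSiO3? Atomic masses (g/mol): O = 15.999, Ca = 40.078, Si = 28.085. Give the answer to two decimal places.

24.18 weight percent

Molar mass of CaSiO3: 1·40.078 + 1·28.085 + 3·15.999 = 116.160 g/mol.
Mass of Si per formula unit: 1 × 28.085 = 28.085 g.
Weight fraction Si = 28.085 / 116.160 = 0.2418.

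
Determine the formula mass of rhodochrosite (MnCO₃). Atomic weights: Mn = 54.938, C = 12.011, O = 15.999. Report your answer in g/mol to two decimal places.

The formula mass is the sum 1×54.938 + 1×12.011 + 3×15.999.

114.95 g/mol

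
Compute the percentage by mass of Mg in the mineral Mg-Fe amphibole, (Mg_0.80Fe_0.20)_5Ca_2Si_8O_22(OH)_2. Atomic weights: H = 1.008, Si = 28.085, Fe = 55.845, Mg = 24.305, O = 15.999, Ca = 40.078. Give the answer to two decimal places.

M((Mg_0.80Fe_0.20)_5Ca_2Si_8O_22(OH)_2) = 843.893 g/mol.
Mg contributes 4 × 24.305 = 97.220 g per mole.
97.220/843.893 = 0.1152 → 11.52%.

11.52 weight percent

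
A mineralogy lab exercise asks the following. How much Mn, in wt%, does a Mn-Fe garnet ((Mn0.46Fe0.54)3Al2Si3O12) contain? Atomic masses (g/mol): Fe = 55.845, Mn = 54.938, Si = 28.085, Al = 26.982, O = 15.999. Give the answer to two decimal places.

15.27 wt%

Formula mass = 1.38·54.938 + 1.62·55.845 + 2·26.982 + 3·28.085 + 12·15.999 = 496.490 g/mol, of which 75.814 g is Mn.
So Mn makes up 75.814/496.490 = 0.1527 of the mass, i.e. 15.27%.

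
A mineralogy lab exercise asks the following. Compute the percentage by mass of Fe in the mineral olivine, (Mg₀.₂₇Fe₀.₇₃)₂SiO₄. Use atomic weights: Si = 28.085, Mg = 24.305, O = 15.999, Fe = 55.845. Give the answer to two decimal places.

M((Mg₀.₂₇Fe₀.₇₃)₂SiO₄) = 186.739 g/mol.
Fe contributes 1.46 × 55.845 = 81.534 g per mole.
81.534/186.739 = 0.4366 → 43.66%.

43.66 wt%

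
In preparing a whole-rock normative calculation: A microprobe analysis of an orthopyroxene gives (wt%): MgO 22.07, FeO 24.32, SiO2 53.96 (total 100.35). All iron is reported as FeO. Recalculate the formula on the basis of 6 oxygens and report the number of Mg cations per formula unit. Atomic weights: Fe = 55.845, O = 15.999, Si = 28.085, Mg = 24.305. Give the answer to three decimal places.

MgO (M=40.304): mol = 0.54759; Mg = 0.54759, O = 0.54759.
FeO (M=71.844): mol = 0.33851; Fe = 0.33851, O = 0.33851.
SiO2 (M=60.083): mol = 0.89809; Si = 0.89809, O = 1.79618.
ΣO = 2.68228; factor = 6/ΣO = 2.23690.
Mg apfu = 0.54759 × 2.23690 = 1.225.

1.225 Mg apfu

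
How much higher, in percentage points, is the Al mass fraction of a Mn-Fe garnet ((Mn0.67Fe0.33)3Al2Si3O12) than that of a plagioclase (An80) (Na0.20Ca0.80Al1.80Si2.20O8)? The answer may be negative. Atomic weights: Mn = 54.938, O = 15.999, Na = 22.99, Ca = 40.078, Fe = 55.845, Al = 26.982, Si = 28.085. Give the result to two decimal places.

-6.78 percentage points

Al in (Mn0.67Fe0.33)3Al2Si3O12: molar mass 495.919 g/mol; 2×26.982 = 53.964 g → 10.88 wt%.
Al in Na0.20Ca0.80Al1.80Si2.20O8: molar mass 275.007 g/mol; 1.80×26.982 = 48.568 g → 17.66 wt%.
Difference = 10.88 − 17.66 = -6.78 percentage points.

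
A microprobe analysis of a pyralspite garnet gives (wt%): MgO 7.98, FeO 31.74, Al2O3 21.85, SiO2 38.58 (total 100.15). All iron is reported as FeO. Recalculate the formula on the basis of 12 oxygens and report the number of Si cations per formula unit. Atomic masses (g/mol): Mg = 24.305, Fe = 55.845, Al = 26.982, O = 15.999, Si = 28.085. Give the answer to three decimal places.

MgO (M=40.304): mol = 0.19800; Mg = 0.19800, O = 0.19800.
FeO (M=71.844): mol = 0.44179; Fe = 0.44179, O = 0.44179.
Al2O3 (M=101.961): mol = 0.21430; Al = 0.42860, O = 0.64290.
SiO2 (M=60.083): mol = 0.64211; Si = 0.64211, O = 1.28422.
ΣO = 2.56691; factor = 12/ΣO = 4.67488.
Si apfu = 0.64211 × 4.67488 = 3.002.

3.002 Si apfu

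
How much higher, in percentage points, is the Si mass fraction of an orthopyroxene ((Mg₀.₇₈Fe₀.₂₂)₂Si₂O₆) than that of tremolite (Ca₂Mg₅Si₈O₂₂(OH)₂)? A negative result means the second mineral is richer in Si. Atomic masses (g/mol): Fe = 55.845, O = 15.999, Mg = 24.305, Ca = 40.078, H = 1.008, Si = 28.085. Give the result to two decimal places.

M((Mg₀.₇₈Fe₀.₂₂)₂Si₂O₆) = 214.652 g/mol, so wt% Si = 56.170/214.652 × 100 = 26.17%.
M(Ca₂Mg₅Si₈O₂₂(OH)₂) = 812.353 g/mol, so wt% Si = 224.680/812.353 × 100 = 27.66%.
26.17 − 27.66 = -1.49 pp.

-1.49 percentage points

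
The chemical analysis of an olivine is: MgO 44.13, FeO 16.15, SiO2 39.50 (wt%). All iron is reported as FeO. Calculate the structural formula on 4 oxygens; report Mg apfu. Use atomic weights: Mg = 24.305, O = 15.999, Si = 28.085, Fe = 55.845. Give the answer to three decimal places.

MgO: 44.13/40.304 = 1.09493 mol → 1.09493 mol Mg, 1.09493 mol O.
FeO: 16.15/71.844 = 0.22479 mol → 0.22479 mol Fe, 0.22479 mol O.
SiO2: 39.50/60.083 = 0.65742 mol → 0.65742 mol Si, 1.31484 mol O.
Total oxygen = 2.63456 mol. Normalization factor = 4/2.63456 = 1.51828.
Mg per 4 O = 1.09493 × 1.51828 = 1.662.

1.662 Mg apfu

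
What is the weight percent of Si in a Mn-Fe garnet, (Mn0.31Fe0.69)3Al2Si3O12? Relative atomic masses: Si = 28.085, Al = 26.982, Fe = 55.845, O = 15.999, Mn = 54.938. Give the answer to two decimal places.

16.96 wt%

Molar mass of (Mn0.31Fe0.69)3Al2Si3O12: 0.93*54.938 + 2.07*55.845 + 2*26.982 + 3*28.085 + 12*15.999 = 496.898 g/mol.
Mass of Si per formula unit: 3 × 28.085 = 84.255 g.
Weight fraction Si = 84.255 / 496.898 = 0.1696.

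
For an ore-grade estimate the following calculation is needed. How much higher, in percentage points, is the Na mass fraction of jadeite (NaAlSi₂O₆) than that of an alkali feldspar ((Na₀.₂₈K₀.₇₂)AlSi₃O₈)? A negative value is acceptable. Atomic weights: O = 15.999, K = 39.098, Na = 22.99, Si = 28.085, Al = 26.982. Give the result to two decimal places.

First mineral: 22.990 g Na in 202.136 g formula = 11.37 wt% Na.
Second mineral: 6.437 g Na in 273.817 g formula = 2.35 wt% Na.
11.37% − 2.35% gives a difference of 9.02 percentage points.

9.02 percentage points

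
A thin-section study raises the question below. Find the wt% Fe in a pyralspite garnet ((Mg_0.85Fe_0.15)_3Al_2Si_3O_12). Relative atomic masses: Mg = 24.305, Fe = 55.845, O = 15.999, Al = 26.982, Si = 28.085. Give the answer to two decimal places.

Formula mass = 2.55·24.305 + 0.45·55.845 + 2·26.982 + 3·28.085 + 12·15.999 = 417.315 g/mol, of which 25.130 g is Fe.
So Fe makes up 25.130/417.315 = 0.0602 of the mass, i.e. 6.02%.

6.02 weight percent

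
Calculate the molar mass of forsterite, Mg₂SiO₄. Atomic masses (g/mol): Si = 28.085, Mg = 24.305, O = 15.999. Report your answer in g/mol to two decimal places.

140.69 g/mol

M = 2*24.305 + 1*28.085 + 4*15.999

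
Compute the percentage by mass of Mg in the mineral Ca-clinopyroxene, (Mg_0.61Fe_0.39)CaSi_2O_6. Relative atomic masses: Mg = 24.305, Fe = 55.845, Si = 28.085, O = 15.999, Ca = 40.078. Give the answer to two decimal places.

6.48 wt%

Molar mass of (Mg_0.61Fe_0.39)CaSi_2O_6: 0.61×24.305 + 0.39×55.845 + 1×40.078 + 2×28.085 + 6×15.999 = 228.848 g/mol.
Mass of Mg per formula unit: 0.61 × 24.305 = 14.826 g.
Weight fraction Mg = 14.826 / 228.848 = 0.0648.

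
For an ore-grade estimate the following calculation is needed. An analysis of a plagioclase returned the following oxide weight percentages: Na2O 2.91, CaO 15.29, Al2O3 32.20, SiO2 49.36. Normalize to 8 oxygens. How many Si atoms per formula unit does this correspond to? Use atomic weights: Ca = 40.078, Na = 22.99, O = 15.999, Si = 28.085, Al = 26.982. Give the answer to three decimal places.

2.258 Si apfu

Na2O: 2.91/61.979 = 0.04695 mol → 0.09390 mol Na, 0.04695 mol O.
CaO: 15.29/56.077 = 0.27266 mol → 0.27266 mol Ca, 0.27266 mol O.
Al2O3: 32.20/101.961 = 0.31581 mol → 0.63162 mol Al, 0.94743 mol O.
SiO2: 49.36/60.083 = 0.82153 mol → 0.82153 mol Si, 1.64306 mol O.
Total oxygen = 2.91010 mol. Normalization factor = 8/2.91010 = 2.74905.
Si per 8 O = 0.82153 × 2.74905 = 2.258.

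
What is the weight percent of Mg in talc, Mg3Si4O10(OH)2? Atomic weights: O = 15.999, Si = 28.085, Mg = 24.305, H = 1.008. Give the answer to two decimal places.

Molar mass of Mg3Si4O10(OH)2: 3×24.305 + 4×28.085 + 12×15.999 + 2×1.008 = 379.259 g/mol.
Mass of Mg per formula unit: 3 × 24.305 = 72.915 g.
Weight fraction Mg = 72.915 / 379.259 = 0.1923.

19.23 weight percent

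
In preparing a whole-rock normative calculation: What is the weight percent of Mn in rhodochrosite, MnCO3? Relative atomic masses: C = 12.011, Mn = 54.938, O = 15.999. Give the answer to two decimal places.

M(MnCO3) = 114.946 g/mol.
Mn contributes 1 × 54.938 = 54.938 g per mole.
54.938/114.946 = 0.4779 → 47.79%.

47.79 weight percent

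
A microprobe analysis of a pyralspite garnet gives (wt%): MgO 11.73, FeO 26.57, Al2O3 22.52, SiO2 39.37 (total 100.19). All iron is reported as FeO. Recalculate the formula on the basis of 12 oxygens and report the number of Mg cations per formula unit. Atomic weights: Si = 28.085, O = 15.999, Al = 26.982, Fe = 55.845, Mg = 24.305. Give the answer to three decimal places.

1.326 Mg apfu

11.73 wt% MgO ÷ 40.304 g/mol = 0.29104 mol, giving 0.29104 Mg and 0.29104 O.
26.57 wt% FeO ÷ 71.844 g/mol = 0.36983 mol, giving 0.36983 Fe and 0.36983 O.
22.52 wt% Al2O3 ÷ 101.961 g/mol = 0.22087 mol, giving 0.44174 Al and 0.66261 O.
39.37 wt% SiO2 ÷ 60.083 g/mol = 0.65526 mol, giving 0.65526 Si and 1.31052 O.
Oxygen sums to 2.63400; scaling by 12/2.63400 = 4.55581 puts the formula on 12 O.
Mg: 0.29104 × 4.55581 = 1.326 atoms per formula unit.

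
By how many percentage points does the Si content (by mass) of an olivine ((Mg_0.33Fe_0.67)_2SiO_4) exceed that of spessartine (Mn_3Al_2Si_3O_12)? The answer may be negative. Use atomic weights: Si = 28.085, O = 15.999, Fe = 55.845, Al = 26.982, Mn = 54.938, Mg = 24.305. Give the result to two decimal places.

M((Mg_0.33Fe_0.67)_2SiO_4) = 182.955 g/mol, so wt% Si = 28.085/182.955 × 100 = 15.35%.
M(Mn_3Al_2Si_3O_12) = 495.021 g/mol, so wt% Si = 84.255/495.021 × 100 = 17.02%.
15.35 − 17.02 = -1.67 pp.

-1.67 percentage points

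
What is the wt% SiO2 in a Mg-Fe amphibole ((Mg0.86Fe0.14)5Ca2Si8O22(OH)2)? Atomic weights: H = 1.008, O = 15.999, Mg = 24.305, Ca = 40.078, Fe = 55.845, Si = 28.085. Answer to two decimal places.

Molar mass of (Mg0.86Fe0.14)5Ca2Si8O22(OH)2 = 4.30·24.305 + 0.70·55.845 + 2·40.078 + 8·28.085 + 24·15.999 + 2·1.008 = 834.431 g/mol.
Each formula unit contains 8 Si, equivalent to 8/1 = 8.0000 mol SiO2.
M(SiO2) = 1×28.085 + 2×15.999 = 60.083 g/mol.
Mass of SiO2 per formula unit = 8.0000 × 60.083 = 480.664 g.
SiO2 wt% = 480.664 / 834.431 × 100 = 57.60%.

57.60 wt%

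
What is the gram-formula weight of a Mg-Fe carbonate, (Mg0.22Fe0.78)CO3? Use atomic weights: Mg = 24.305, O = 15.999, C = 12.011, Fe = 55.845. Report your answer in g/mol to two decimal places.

M = 0.22×24.305 + 0.78×55.845 + 1×12.011 + 3×15.999

108.91 g/mol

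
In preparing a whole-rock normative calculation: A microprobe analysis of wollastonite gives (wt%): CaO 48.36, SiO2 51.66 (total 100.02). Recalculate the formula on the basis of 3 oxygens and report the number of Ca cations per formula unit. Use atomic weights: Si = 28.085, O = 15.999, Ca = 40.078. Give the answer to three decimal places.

48.36 wt% CaO ÷ 56.077 g/mol = 0.86239 mol, giving 0.86239 Ca and 0.86239 O.
51.66 wt% SiO2 ÷ 60.083 g/mol = 0.85981 mol, giving 0.85981 Si and 1.71962 O.
Oxygen sums to 2.58201; scaling by 3/2.58201 = 1.16189 puts the formula on 3 O.
Ca: 0.86239 × 1.16189 = 1.002 atoms per formula unit.

1.002 Ca apfu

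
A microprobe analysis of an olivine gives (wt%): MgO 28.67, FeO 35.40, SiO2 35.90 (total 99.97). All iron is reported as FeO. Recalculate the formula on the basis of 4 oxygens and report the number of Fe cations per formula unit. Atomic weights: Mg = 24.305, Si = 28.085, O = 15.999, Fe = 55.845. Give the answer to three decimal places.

MgO: 28.67/40.304 = 0.71134 mol → 0.71134 mol Mg, 0.71134 mol O.
FeO: 35.40/71.844 = 0.49273 mol → 0.49273 mol Fe, 0.49273 mol O.
SiO2: 35.90/60.083 = 0.59751 mol → 0.59751 mol Si, 1.19502 mol O.
Total oxygen = 2.39909 mol. Normalization factor = 4/2.39909 = 1.66730.
Fe per 4 O = 0.49273 × 1.66730 = 0.822.

0.822 Fe apfu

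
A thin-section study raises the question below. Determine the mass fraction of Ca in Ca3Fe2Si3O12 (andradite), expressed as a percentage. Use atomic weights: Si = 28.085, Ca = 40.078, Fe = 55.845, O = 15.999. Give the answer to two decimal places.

M(Ca3Fe2Si3O12) = 508.167 g/mol.
Ca contributes 3 × 40.078 = 120.234 g per mole.
120.234/508.167 = 0.2366 → 23.66%.

23.66 mass %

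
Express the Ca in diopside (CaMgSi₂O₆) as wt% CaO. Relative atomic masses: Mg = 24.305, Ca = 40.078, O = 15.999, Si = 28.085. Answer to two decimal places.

25.90 wt%

M(CaMgSi₂O₆) = 216.547 g/mol; M(CaO) = 56.077 g/mol.
Moles CaO per formula unit = 1 Ca ÷ 1 = 1.0000.
CaO fraction = (1.0000 × 56.077) / 216.547 = 56.077/216.547 = 0.2590.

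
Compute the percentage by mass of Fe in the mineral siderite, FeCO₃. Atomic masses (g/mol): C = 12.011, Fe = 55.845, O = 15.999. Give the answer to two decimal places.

M(FeCO₃) = 115.853 g/mol.
Fe contributes 1 × 55.845 = 55.845 g per mole.
55.845/115.853 = 0.4820 → 48.20%.

48.20 mass %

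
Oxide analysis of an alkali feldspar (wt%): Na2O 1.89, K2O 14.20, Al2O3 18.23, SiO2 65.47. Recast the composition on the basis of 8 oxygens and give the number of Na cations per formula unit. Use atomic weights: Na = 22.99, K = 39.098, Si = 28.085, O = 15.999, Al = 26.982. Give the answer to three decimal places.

Na2O (M=61.979): mol = 0.03049; Na = 0.06098, O = 0.03049.
K2O (M=94.195): mol = 0.15075; K = 0.30150, O = 0.15075.
Al2O3 (M=101.961): mol = 0.17879; Al = 0.35758, O = 0.53637.
SiO2 (M=60.083): mol = 1.08966; Si = 1.08966, O = 2.17932.
ΣO = 2.89693; factor = 8/ΣO = 2.76154.
Na apfu = 0.06098 × 2.76154 = 0.168.

0.168 Na apfu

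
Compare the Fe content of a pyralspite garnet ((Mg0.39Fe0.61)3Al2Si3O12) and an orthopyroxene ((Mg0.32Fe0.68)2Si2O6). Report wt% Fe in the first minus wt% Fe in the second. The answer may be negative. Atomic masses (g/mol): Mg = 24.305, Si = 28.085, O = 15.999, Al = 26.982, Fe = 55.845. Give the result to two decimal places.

-8.99 percentage points

M((Mg0.39Fe0.61)3Al2Si3O12) = 460.840 g/mol, so wt% Fe = 102.196/460.840 × 100 = 22.18%.
M((Mg0.32Fe0.68)2Si2O6) = 243.668 g/mol, so wt% Fe = 75.949/243.668 × 100 = 31.17%.
22.18 − 31.17 = -8.99 pp.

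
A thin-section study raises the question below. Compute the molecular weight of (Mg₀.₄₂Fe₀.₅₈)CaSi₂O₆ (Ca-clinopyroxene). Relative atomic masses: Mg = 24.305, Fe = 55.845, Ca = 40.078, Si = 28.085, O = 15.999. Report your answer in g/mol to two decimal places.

234.84 g/mol

M = 0.42*24.305 + 0.58*55.845 + 1*40.078 + 2*28.085 + 6*15.999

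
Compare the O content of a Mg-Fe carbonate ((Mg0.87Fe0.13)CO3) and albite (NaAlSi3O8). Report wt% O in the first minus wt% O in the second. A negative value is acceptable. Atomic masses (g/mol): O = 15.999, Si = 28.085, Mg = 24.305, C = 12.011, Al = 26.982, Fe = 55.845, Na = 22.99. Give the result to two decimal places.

5.48 percentage points

First mineral: 47.997 g O in 88.413 g formula = 54.29 wt% O.
Second mineral: 127.992 g O in 262.219 g formula = 48.81 wt% O.
54.29% − 48.81% gives a difference of 5.48 percentage points.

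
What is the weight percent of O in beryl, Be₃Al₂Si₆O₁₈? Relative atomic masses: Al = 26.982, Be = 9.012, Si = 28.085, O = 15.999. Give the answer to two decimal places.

53.58 wt%

Formula mass = 3·9.012 + 2·26.982 + 6·28.085 + 18·15.999 = 537.492 g/mol, of which 287.982 g is O.
So O makes up 287.982/537.492 = 0.5358 of the mass, i.e. 53.58%.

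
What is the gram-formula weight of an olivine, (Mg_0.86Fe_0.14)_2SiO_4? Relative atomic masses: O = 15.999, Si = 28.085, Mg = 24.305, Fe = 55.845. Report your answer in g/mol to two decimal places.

149.52 g/mol

The formula mass is the sum 1.72×24.305 + 0.28×55.845 + 1×28.085 + 4×15.999.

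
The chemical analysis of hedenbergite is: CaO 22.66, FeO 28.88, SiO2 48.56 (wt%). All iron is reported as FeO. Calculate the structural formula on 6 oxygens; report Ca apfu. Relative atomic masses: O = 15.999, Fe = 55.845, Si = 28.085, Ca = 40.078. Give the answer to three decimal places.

1.001 Ca apfu

CaO (M=56.077): mol = 0.40409; Ca = 0.40409, O = 0.40409.
FeO (M=71.844): mol = 0.40198; Fe = 0.40198, O = 0.40198.
SiO2 (M=60.083): mol = 0.80822; Si = 0.80822, O = 1.61644.
ΣO = 2.42251; factor = 6/ΣO = 2.47677.
Ca apfu = 0.40409 × 2.47677 = 1.001.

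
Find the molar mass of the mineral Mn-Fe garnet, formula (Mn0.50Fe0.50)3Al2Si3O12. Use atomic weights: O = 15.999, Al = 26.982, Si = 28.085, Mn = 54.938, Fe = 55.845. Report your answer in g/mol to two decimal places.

The formula mass is the sum 1.50×54.938 + 1.50×55.845 + 2×26.982 + 3×28.085 + 12×15.999.

496.38 g/mol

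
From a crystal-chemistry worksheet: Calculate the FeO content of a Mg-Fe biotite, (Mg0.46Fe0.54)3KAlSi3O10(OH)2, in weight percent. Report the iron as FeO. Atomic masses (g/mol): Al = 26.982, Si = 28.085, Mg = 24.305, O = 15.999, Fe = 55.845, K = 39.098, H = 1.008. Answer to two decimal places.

24.85 wt%

M((Mg0.46Fe0.54)3KAlSi3O10(OH)2) = 468.349 g/mol; M(FeO) = 71.844 g/mol.
Moles FeO per formula unit = 1.62 Fe ÷ 1 = 1.6200.
FeO fraction = (1.6200 × 71.844) / 468.349 = 116.387/468.349 = 0.2485.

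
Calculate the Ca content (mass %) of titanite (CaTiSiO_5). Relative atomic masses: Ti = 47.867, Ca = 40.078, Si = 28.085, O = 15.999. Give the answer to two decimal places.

20.45 mass %

M(CaTiSiO_5) = 196.025 g/mol.
Ca contributes 1 × 40.078 = 40.078 g per mole.
40.078/196.025 = 0.2045 → 20.45%.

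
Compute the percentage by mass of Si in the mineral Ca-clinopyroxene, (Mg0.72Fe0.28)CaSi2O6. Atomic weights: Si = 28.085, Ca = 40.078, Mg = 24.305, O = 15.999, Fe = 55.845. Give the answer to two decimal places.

24.92 weight percent

Molar mass of (Mg0.72Fe0.28)CaSi2O6: 0.72×24.305 + 0.28×55.845 + 1×40.078 + 2×28.085 + 6×15.999 = 225.378 g/mol.
Mass of Si per formula unit: 2 × 28.085 = 56.170 g.
Weight fraction Si = 56.170 / 225.378 = 0.2492.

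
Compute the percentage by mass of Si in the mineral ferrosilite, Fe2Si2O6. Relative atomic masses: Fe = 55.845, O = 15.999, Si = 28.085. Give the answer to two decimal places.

21.29 weight percent

Molar mass of Fe2Si2O6: 2×55.845 + 2×28.085 + 6×15.999 = 263.854 g/mol.
Mass of Si per formula unit: 2 × 28.085 = 56.170 g.
Weight fraction Si = 56.170 / 263.854 = 0.2129.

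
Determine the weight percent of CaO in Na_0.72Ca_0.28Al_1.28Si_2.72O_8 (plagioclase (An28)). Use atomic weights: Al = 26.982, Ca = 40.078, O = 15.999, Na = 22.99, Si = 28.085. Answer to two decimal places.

Formula mass = 266.695 g/mol.
0.28 Ca → 0.2800 mol CaO per formula unit; M(CaO) = 56.077, so CaO mass = 15.702 g.
15.702/266.695 × 100 = 5.89 wt%.

5.89 wt%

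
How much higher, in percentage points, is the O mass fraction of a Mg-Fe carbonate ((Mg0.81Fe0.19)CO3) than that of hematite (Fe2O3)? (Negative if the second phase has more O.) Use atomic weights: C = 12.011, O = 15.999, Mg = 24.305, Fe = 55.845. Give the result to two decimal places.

23.09 percentage points

First mineral: 47.997 g O in 90.306 g formula = 53.15 wt% O.
Second mineral: 47.997 g O in 159.687 g formula = 30.06 wt% O.
53.15% − 30.06% gives a difference of 23.09 percentage points.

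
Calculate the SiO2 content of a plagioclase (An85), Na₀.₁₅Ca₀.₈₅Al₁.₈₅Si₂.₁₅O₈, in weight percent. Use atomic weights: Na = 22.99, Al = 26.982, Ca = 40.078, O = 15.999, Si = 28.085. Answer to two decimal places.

46.84 wt%

Molar mass of Na₀.₁₅Ca₀.₈₅Al₁.₈₅Si₂.₁₅O₈ = 0.15*22.99 + 0.85*40.078 + 1.85*26.982 + 2.15*28.085 + 8*15.999 = 275.806 g/mol.
Each formula unit contains 2.15 Si, equivalent to 2.15/1 = 2.1500 mol SiO2.
M(SiO2) = 1×28.085 + 2×15.999 = 60.083 g/mol.
Mass of SiO2 per formula unit = 2.1500 × 60.083 = 129.178 g.
SiO2 wt% = 129.178 / 275.806 × 100 = 46.84%.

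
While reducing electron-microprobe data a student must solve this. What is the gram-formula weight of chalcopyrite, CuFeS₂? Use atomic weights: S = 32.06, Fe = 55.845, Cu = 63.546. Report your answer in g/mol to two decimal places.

The formula mass is the sum 1·63.546 + 1·55.845 + 2·32.06.

183.51 g/mol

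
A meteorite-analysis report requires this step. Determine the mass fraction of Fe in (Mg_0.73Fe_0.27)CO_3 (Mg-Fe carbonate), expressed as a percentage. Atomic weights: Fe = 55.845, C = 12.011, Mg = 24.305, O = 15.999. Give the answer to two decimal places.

16.24 wt%

Formula mass = 0.73×24.305 + 0.27×55.845 + 1×12.011 + 3×15.999 = 92.829 g/mol, of which 15.078 g is Fe.
So Fe makes up 15.078/92.829 = 0.1624 of the mass, i.e. 16.24%.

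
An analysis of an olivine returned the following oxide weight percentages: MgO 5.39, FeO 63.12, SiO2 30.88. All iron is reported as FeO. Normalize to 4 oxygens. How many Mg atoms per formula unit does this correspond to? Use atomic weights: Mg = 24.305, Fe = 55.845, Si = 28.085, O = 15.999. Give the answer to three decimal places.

0.262 Mg apfu

5.39 wt% MgO ÷ 40.304 g/mol = 0.13373 mol, giving 0.13373 Mg and 0.13373 O.
63.12 wt% FeO ÷ 71.844 g/mol = 0.87857 mol, giving 0.87857 Fe and 0.87857 O.
30.88 wt% SiO2 ÷ 60.083 g/mol = 0.51396 mol, giving 0.51396 Si and 1.02792 O.
Oxygen sums to 2.04022; scaling by 4/2.04022 = 1.96057 puts the formula on 4 O.
Mg: 0.13373 × 1.96057 = 0.262 atoms per formula unit.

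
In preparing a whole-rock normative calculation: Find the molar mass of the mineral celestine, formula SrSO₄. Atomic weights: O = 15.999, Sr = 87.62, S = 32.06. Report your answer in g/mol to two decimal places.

M = 1(87.62) + 1(32.06) + 4(15.999)

183.68 g/mol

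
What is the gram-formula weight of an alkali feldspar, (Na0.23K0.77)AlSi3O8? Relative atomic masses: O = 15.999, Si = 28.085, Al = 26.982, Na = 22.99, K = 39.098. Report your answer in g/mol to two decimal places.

274.62 g/mol

Na: 0.23 × 22.99 = 5.2877
K: 0.77 × 39.098 = 30.1055
Al: 1 × 26.982 = 26.9820
Si: 3 × 28.085 = 84.2550
O: 8 × 15.999 = 127.9920
Summing the contributions gives the formula mass.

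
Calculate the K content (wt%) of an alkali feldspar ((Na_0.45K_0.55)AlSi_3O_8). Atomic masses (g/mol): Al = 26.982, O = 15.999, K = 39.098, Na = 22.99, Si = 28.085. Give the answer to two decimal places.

7.93 wt%

Formula mass = 0.45*22.99 + 0.55*39.098 + 1*26.982 + 3*28.085 + 8*15.999 = 271.078 g/mol, of which 21.504 g is K.
So K makes up 21.504/271.078 = 0.0793 of the mass, i.e. 7.93%.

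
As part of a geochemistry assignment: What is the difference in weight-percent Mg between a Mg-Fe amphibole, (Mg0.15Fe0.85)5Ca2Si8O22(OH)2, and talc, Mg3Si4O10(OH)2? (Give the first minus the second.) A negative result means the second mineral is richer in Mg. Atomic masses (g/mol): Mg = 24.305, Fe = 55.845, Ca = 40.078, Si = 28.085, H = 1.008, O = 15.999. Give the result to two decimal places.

M((Mg0.15Fe0.85)5Ca2Si8O22(OH)2) = 946.398 g/mol, so wt% Mg = 18.229/946.398 × 100 = 1.93%.
M(Mg3Si4O10(OH)2) = 379.259 g/mol, so wt% Mg = 72.915/379.259 × 100 = 19.23%.
1.93 − 19.23 = -17.30 pp.

-17.30 percentage points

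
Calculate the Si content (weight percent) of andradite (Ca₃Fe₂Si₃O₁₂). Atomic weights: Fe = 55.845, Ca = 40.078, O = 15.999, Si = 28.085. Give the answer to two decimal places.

Molar mass of Ca₃Fe₂Si₃O₁₂: 3*40.078 + 2*55.845 + 3*28.085 + 12*15.999 = 508.167 g/mol.
Mass of Si per formula unit: 3 × 28.085 = 84.255 g.
Weight fraction Si = 84.255 / 508.167 = 0.1658.

16.58 weight percent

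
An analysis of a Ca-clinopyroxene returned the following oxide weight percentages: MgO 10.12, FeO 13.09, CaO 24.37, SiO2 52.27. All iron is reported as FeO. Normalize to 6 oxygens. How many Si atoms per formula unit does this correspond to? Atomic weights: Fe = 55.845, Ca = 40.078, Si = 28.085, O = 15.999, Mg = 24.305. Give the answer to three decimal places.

10.12 wt% MgO ÷ 40.304 g/mol = 0.25109 mol, giving 0.25109 Mg and 0.25109 O.
13.09 wt% FeO ÷ 71.844 g/mol = 0.18220 mol, giving 0.18220 Fe and 0.18220 O.
24.37 wt% CaO ÷ 56.077 g/mol = 0.43458 mol, giving 0.43458 Ca and 0.43458 O.
52.27 wt% SiO2 ÷ 60.083 g/mol = 0.86996 mol, giving 0.86996 Si and 1.73992 O.
Oxygen sums to 2.60779; scaling by 6/2.60779 = 2.30080 puts the formula on 6 O.
Si: 0.86996 × 2.30080 = 2.002 atoms per formula unit.

2.002 Si apfu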